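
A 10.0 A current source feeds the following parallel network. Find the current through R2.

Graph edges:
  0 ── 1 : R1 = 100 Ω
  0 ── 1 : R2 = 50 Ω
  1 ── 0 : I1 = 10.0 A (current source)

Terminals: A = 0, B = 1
All resistors sit directly between nodes 0 and 1, so they are in parallel and share one voltage V; the full source current 10 A splits among them.
1/R_par = 1/100 + 1/50 = 0.03 S  =>  R_par = 33.33 Ω
V = I × R_par = 10 × 33.33 = 333.3 V
I_R2 = V/R2 = 333.3/50 = 6.667 A

Final answer: 6.667 A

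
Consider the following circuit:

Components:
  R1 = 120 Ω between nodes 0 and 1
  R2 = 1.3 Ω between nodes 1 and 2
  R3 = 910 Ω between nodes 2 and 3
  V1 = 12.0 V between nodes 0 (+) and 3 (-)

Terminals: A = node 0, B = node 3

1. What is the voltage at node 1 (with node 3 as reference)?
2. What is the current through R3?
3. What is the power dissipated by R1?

Nodal analysis, taking node 3 as the 0 V reference.
Source V1 fixes V_0 = 12 V.
KCL at each unknown node (sum of currents leaving = 0; resistances in Ω):
  Node 1: (V_1 - 12)/120 + (V_1 - V_2)/1.3 = 0
  Node 2: (V_2 - V_1)/1.3 + (V_2 - 0)/910 = 0
Collecting terms (coefficients in siemens):
  0.7776·V_1 - 0.7692·V_2 = 0.1
  0.7703·V_2 - 0.7692·V_1 = 0
Determinant D = (0.7776)(0.7703) - (-0.7692)(-0.7692) = 0.007265
V_1 = [(0.1)(0.7703) - (-0.7692)(0)]/D = 10.6 V
V_2 = [(0.7776)(0) - (0.1)(-0.7692)]/D = 10.59 V
Part 1:
  Read off the nodal solution: V_1 = 10.6 V
Part 2:
  I_R3 = (V_2 - V_3)/R3 = (10.59 - 0)/910 = 0.01164 A
  Magnitude: I_R3 = 0.01164 A
Part 3:
  I_R1 = (V_0 - V_1)/R1 = (12 - 10.6)/120 = 0.01164 A
  P_R1 = I_R1² × R1 = (0.01164)² × 120 = 0.01625 W

Final answers:
1. V_1 = 10.6 V
2. I_R3 = 0.01164 A
3. P_R1 = 0.01625 W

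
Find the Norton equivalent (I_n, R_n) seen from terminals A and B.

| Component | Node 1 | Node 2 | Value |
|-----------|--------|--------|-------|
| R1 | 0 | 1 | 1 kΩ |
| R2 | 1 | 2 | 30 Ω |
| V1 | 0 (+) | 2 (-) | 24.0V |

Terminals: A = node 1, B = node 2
Find the Thévenin equivalent first; then I_n = V_th/R_th and R_n = R_th.
Step 1 — V_th is the open-circuit voltage V_A - V_B (nothing connected across the terminals).
Nodal analysis, taking node 2 as the 0 V reference.
Source V1 fixes V_0 = 24 V.
KCL at each unknown node (sum of currents leaving = 0; resistances in Ω):
  Node 1: (V_1 - 24)/1000 + (V_1 - 0)/30 = 0
Collecting terms: 0.03433 × V_1 = 0.024  =>  V_1 = 0.699 V
V_th = V_1 - V_2 = 0.699 - 0 = 0.699 V
Step 2 — R_th: zero the source — replace V1 by a short circuit (node 2 merges into node 0) — and find the resistance seen between A (node 1) and B (node 0).
Reduce the network between node 1 (A) and node 0 (B) by series/parallel combination:
  Rp1 = R1 ‖ R2 (parallel, both between nodes 0 and 1) = 1/(1/1000 + 1/30) = 29.13 Ω
R_th = 29.13 Ω
I_n = V_th/R_th = 0.699/29.13 = 0.024 A, and R_n = R_th = 29.13 Ω

Final answer: I_n = 0.024 A, R_n = 29.13 Ω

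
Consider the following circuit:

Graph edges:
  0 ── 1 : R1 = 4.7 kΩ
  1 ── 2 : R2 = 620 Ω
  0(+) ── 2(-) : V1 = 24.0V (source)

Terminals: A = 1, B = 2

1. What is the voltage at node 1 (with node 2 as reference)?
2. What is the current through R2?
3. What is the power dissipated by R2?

Nodal analysis, taking node 2 as the 0 V reference.
Source V1 fixes V_0 = 24 V.
KCL at each unknown node (sum of currents leaving = 0; resistances in Ω):
  Node 1: (V_1 - 24)/4700 + (V_1 - 0)/620 = 0
Collecting terms: 0.001826 × V_1 = 0.005106  =>  V_1 = 2.797 V
Part 1:
  Read off the nodal solution: V_1 = 2.797 V
Part 2:
  I_R2 = (V_1 - V_2)/R2 = (2.797 - 0)/620 = 0.004511 A
  Magnitude: I_R2 = 0.004511 A
Part 3:
  I_R2 = (V_1 - V_2)/R2 = (2.797 - 0)/620 = 0.004511 A
  P_R2 = I_R2² × R2 = (0.004511)² × 620 = 0.01262 W

Final answers:
1. V_1 = 2.797 V
2. I_R2 = 0.004511 A
3. P_R2 = 0.01262 W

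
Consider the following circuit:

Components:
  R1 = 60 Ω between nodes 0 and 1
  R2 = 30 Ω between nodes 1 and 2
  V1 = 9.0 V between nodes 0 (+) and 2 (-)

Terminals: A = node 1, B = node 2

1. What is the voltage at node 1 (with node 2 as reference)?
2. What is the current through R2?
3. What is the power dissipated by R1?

Nodal analysis, taking node 2 as the 0 V reference.
Source V1 fixes V_0 = 9 V.
KCL at each unknown node (sum of currents leaving = 0; resistances in Ω):
  Node 1: (V_1 - 9)/60 + (V_1 - 0)/30 = 0
Collecting terms: 0.05 × V_1 = 0.15  =>  V_1 = 3 V
Part 1:
  Read off the nodal solution: V_1 = 3 V
Part 2:
  I_R2 = (V_1 - V_2)/R2 = (3 - 0)/30 = 0.1 A
  Magnitude: I_R2 = 0.1 A
Part 3:
  I_R1 = (V_0 - V_1)/R1 = (9 - 3)/60 = 0.1 A
  P_R1 = I_R1² × R1 = (0.1)² × 60 = 0.6 W

Final answers:
1. V_1 = 3 V
2. I_R2 = 0.1 A
3. P_R1 = 0.6 W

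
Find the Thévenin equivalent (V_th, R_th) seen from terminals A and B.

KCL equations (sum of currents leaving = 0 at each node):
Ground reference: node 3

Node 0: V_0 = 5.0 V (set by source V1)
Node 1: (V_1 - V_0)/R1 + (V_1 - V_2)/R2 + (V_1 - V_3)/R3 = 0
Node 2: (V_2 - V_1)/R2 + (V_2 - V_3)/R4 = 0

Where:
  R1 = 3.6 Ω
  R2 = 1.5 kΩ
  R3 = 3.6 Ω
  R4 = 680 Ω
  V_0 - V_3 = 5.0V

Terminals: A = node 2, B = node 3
Step 1 — V_th is the open-circuit voltage V_A - V_B (nothing connected across the terminals).
Nodal analysis, taking node 3 as the 0 V reference.
Source V1 fixes V_0 = 5 V.
KCL at each unknown node (sum of currents leaving = 0; resistances in Ω):
  Node 1: (V_1 - 5)/3.6 + (V_1 - V_2)/1500 + (V_1 - 0)/3.6 = 0
  Node 2: (V_2 - V_1)/1500 + (V_2 - 0)/680 = 0
Collecting terms (coefficients in siemens):
  0.5562·V_1 - 0.0006667·V_2 = 1.389
  0.002137·V_2 - 0.0006667·V_1 = 0
Determinant D = (0.5562)(0.002137) - (-0.0006667)(-0.0006667) = 0.001188
V_1 = [(1.389)(0.002137) - (-0.0006667)(0)]/D = 2.498 V
V_2 = [(0.5562)(0) - (1.389)(-0.0006667)]/D = 0.7792 V
V_th = V_2 - V_3 = 0.7792 - 0 = 0.7792 V
Step 2 — R_th: zero the source — replace V1 by a short circuit (node 3 merges into node 0) — and find the resistance seen between A (node 2) and B (node 0).
Reduce the network between node 2 (A) and node 0 (B) by series/parallel combination:
  Rp1 = R1 ‖ R3 (parallel, both between nodes 0 and 1) = 1/(1/3.6 + 1/3.6) = 1.8 Ω
  Rs1 = R2 + Rp1 (series, joined only at node 1) = 1500 + 1.8 = 1502 Ω
  Rp2 = R4 ‖ Rs1 (parallel, both between nodes 0 and 2) = 1/(1/680 + 1/1502) = 468.1 Ω
R_th = 468.1 Ω

Final answer: V_th = 0.7792 V, R_th = 468.1 Ω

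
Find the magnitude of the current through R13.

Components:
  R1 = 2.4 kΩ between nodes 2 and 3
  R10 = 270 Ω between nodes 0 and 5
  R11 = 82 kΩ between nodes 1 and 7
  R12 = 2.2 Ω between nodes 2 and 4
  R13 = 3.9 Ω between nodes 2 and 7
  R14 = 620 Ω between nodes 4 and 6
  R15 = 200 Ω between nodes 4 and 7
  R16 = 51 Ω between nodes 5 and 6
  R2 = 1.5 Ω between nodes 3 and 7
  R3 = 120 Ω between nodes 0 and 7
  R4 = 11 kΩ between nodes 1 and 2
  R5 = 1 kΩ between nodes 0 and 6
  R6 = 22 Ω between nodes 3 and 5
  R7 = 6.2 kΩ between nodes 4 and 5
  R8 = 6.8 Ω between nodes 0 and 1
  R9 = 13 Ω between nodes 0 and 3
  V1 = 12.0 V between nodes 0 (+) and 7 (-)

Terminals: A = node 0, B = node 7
Nodal analysis, taking node 7 as the 0 V reference.
Source V1 fixes V_0 = 12 V.
KCL at each unknown node (sum of currents leaving = 0; resistances in Ω):
  Node 1: (V_1 - V_2)/11000 + (V_1 - 12)/6.8 + (V_1 - 0)/82000 = 0
  Node 2: (V_2 - V_3)/2400 + (V_2 - V_1)/11000 + (V_2 - V_4)/2.2 + (V_2 - 0)/3.9 = 0
  Node 3: (V_3 - V_2)/2400 + (V_3 - 0)/1.5 + (V_3 - V_5)/22 + (V_3 - 12)/13 = 0
  Node 4: (V_4 - V_5)/6200 + (V_4 - V_2)/2.2 + (V_4 - V_6)/620 + (V_4 - 0)/200 = 0
  Node 5: (V_5 - V_3)/22 + (V_5 - V_4)/6200 + (V_5 - 12)/270 + (V_5 - V_6)/51 = 0
  Node 6: (V_6 - 12)/1000 + (V_6 - V_4)/620 + (V_6 - V_5)/51 = 0
Collecting terms (coefficients in siemens):
  0.1472·V_1 - 0.00009091·V_2 = 1.765
  0.7115·V_2 - 0.00009091·V_1 - 0.0004167·V_3 - 0.4545·V_4 = 0
  0.7895·V_3 - 0.0004167·V_2 - 0.04545·V_5 = 0.9231
  0.4613·V_4 - 0.4545·V_2 - 0.0001613·V_5 - 0.001613·V_6 = 0
  0.06893·V_5 - 0.04545·V_3 - 0.0001613·V_4 - 0.01961·V_6 = 0.04444
  0.02222·V_6 - 0.001613·V_4 - 0.01961·V_5 = 0.012
Solving these 6 simultaneous equations (Gaussian elimination) gives:
  V_1 = 11.99 V, V_2 = 0.02254 V, V_3 = 1.296 V, V_4 = 0.03169 V
  V_5 = 2.208 V, V_6 = 2.491 V
I_R13 = (V_2 - V_7)/R13 = (0.02254 - 0)/3.9 = 0.005778 A
|I_R13| = 0.005778 A

Final answer: |I_R13| = 0.005778 A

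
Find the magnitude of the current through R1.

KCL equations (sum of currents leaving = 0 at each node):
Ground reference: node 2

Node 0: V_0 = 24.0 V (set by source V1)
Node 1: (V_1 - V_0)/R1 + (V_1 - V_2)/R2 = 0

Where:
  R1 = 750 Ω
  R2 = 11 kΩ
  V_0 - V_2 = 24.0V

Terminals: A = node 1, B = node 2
Nodal analysis, taking node 2 as the 0 V reference.
Source V1 fixes V_0 = 24 V.
KCL at each unknown node (sum of currents leaving = 0; resistances in Ω):
  Node 1: (V_1 - 24)/750 + (V_1 - 0)/11000 = 0
Collecting terms: 0.001424 × V_1 = 0.032  =>  V_1 = 22.47 V
I_R1 = (V_0 - V_1)/R1 = (24 - 22.47)/750 = 0.002043 A
|I_R1| = 0.002043 A

Final answer: |I_R1| = 0.002043 A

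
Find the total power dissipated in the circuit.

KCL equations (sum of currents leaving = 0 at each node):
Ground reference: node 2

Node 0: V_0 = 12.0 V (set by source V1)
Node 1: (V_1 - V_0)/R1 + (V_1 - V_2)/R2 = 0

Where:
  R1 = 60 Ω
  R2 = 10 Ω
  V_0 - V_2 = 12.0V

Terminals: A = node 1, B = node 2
Nodal analysis, taking node 2 as the 0 V reference.
Source V1 fixes V_0 = 12 V.
KCL at each unknown node (sum of currents leaving = 0; resistances in Ω):
  Node 1: (V_1 - 12)/60 + (V_1 - 0)/10 = 0
Collecting terms: 0.1167 × V_1 = 0.2  =>  V_1 = 1.714 V
Power in each resistor, P = (ΔV)²/R:
  P_R1 = (12 - 1.714)²/60 = 1.763 W
  P_R2 = (1.714 - 0)²/10 = 0.2939 W
P_total = P_R1 + P_R2 = 2.057 W

Final answer: 2.057 W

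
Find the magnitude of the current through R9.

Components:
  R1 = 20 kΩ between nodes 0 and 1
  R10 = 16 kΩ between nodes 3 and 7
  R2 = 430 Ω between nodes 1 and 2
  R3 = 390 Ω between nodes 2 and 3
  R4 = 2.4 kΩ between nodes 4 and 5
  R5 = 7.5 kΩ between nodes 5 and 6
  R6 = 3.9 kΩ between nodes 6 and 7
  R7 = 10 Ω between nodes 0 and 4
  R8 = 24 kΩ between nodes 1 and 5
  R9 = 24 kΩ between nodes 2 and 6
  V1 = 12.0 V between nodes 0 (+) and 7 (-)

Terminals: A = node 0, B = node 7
Nodal analysis, taking node 7 as the 0 V reference.
Source V1 fixes V_0 = 12 V.
KCL at each unknown node (sum of currents leaving = 0; resistances in Ω):
  Node 1: (V_1 - 12)/20000 + (V_1 - V_2)/430 + (V_1 - V_5)/24000 = 0
  Node 2: (V_2 - V_1)/430 + (V_2 - V_3)/390 + (V_2 - V_6)/24000 = 0
  Node 3: (V_3 - V_2)/390 + (V_3 - 0)/16000 = 0
  Node 4: (V_4 - V_5)/2400 + (V_4 - 12)/10 = 0
  Node 5: (V_5 - V_4)/2400 + (V_5 - V_6)/7500 + (V_5 - V_1)/24000 = 0
  Node 6: (V_6 - V_5)/7500 + (V_6 - 0)/3900 + (V_6 - V_2)/24000 = 0
Collecting terms (coefficients in siemens):
  0.002417·V_1 - 0.002326·V_2 - 0.00004167·V_5 = 0.0006
  0.004931·V_2 - 0.002326·V_1 - 0.002564·V_3 - 0.00004167·V_6 = 0
  0.002627·V_3 - 0.002564·V_2 = 0
  0.1004·V_4 - 0.0004167·V_5 = 1.2
  0.0005917·V_5 - 0.00004167·V_1 - 0.0004167·V_4 - 0.0001333·V_6 = 0
  0.0004314·V_6 - 0.00004167·V_2 - 0.0001333·V_5 = 0
Solving these 6 simultaneous equations (Gaussian elimination) gives:
  V_1 = 6.024 V, V_2 = 5.83 V, V_3 = 5.691 V, V_4 = 11.99 V
  V_5 = 9.668 V, V_6 = 3.551 V
I_R9 = (V_2 - V_6)/R9 = (5.83 - 3.551)/24000 = 0.00009495 A
|I_R9| = 0.00009495 A

Final answer: |I_R9| = 9.495e-05 A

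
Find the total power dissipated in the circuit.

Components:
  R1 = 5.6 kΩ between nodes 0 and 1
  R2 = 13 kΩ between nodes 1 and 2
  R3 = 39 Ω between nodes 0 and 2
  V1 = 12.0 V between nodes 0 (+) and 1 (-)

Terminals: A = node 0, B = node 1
Nodal analysis, taking node 1 as the 0 V reference.
Source V1 fixes V_0 = 12 V.
KCL at each unknown node (sum of currents leaving = 0; resistances in Ω):
  Node 2: (V_2 - 0)/13000 + (V_2 - 12)/39 = 0
Collecting terms: 0.02572 × V_2 = 0.3077  =>  V_2 = 11.96 V
Power in each resistor, P = (ΔV)²/R:
  P_R1 = (12 - 0)²/5600 = 0.02571 W
  P_R2 = (0 - 11.96)²/13000 = 0.01101 W
  P_R3 = (12 - 11.96)²/39 = 0.00003303 W
P_total = P_R1 + P_R2 + P_R3 = 0.03676 W

Final answer: 0.03676 W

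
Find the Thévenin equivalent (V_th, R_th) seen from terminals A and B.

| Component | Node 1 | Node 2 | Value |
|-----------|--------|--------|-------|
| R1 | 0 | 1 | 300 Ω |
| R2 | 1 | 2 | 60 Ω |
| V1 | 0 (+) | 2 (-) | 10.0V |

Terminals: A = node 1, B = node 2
Step 1 — V_th is the open-circuit voltage V_A - V_B (nothing connected across the terminals).
Nodal analysis, taking node 2 as the 0 V reference.
Source V1 fixes V_0 = 10 V.
KCL at each unknown node (sum of currents leaving = 0; resistances in Ω):
  Node 1: (V_1 - 10)/300 + (V_1 - 0)/60 = 0
Collecting terms: 0.02 × V_1 = 0.03333  =>  V_1 = 1.667 V
V_th = V_1 - V_2 = 1.667 - 0 = 1.667 V
Step 2 — R_th: zero the source — replace V1 by a short circuit (node 2 merges into node 0) — and find the resistance seen between A (node 1) and B (node 0).
Reduce the network between node 1 (A) and node 0 (B) by series/parallel combination:
  Rp1 = R1 ‖ R2 (parallel, both between nodes 0 and 1) = 1/(1/300 + 1/60) = 50 Ω
R_th = 50 Ω

Final answer: V_th = 1.667 V, R_th = 50 Ω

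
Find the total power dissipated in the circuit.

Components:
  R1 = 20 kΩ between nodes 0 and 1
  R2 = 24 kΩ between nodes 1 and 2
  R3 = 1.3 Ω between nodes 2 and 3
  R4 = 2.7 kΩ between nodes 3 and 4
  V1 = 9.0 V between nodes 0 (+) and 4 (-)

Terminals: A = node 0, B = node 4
Nodal analysis, taking node 4 as the 0 V reference.
Source V1 fixes V_0 = 9 V.
KCL at each unknown node (sum of currents leaving = 0; resistances in Ω):
  Node 1: (V_1 - 9)/20000 + (V_1 - V_2)/24000 = 0
  Node 2: (V_2 - V_1)/24000 + (V_2 - V_3)/1.3 = 0
  Node 3: (V_3 - V_2)/1.3 + (V_3 - 0)/2700 = 0
Collecting terms (coefficients in siemens):
  0.00009167·V_1 - 0.00004167·V_2 = 0.00045
  0.7693·V_2 - 0.00004167·V_1 - 0.7692·V_3 = 0
  0.7696·V_3 - 0.7692·V_2 = 0
Solving these 3 simultaneous equations (Gaussian elimination) gives:
  V_1 = 5.146 V, V_2 = 0.5206 V, V_3 = 0.5203 V
Power in each resistor, P = (ΔV)²/R:
  P_R1 = (9 - 5.146)²/20000 = 0.0007428 W
  P_R2 = (5.146 - 0.5206)²/24000 = 0.0008913 W
  P_R3 = (0.5206 - 0.5203)²/1.3 = 0.00000004828 W
  P_R4 = (0.5203 - 0)²/2700 = 0.0001003 W
P_total = P_R1 + P_R2 + P_R3 + P_R4 = 0.001734 W

Final answer: 0.001734 W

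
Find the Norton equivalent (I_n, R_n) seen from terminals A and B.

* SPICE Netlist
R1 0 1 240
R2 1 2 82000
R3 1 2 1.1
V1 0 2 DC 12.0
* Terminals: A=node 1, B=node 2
Find the Thévenin equivalent first; then I_n = V_th/R_th and R_n = R_th.
Step 1 — V_th is the open-circuit voltage V_A - V_B (nothing connected across the terminals).
Nodal analysis, taking node 2 as the 0 V reference.
Source V1 fixes V_0 = 12 V.
KCL at each unknown node (sum of currents leaving = 0; resistances in Ω):
  Node 1: (V_1 - 12)/240 + (V_1 - 0)/82000 + (V_1 - 0)/1.1 = 0
Collecting terms: 0.9133 × V_1 = 0.05  =>  V_1 = 0.05475 V
V_th = V_1 - V_2 = 0.05475 - 0 = 0.05475 V
Step 2 — R_th: zero the source — replace V1 by a short circuit (node 2 merges into node 0) — and find the resistance seen between A (node 1) and B (node 0).
Reduce the network between node 1 (A) and node 0 (B) by series/parallel combination:
  Rp1 = R1 ‖ R2 ‖ R3 (parallel, all between nodes 0 and 1) = 1/(1/240 + 1/82000 + 1/1.1) = 1.095 Ω
R_th = 1.095 Ω
I_n = V_th/R_th = 0.05475/1.095 = 0.05 A, and R_n = R_th = 1.095 Ω

Final answer: I_n = 0.05 A, R_n = 1.095 Ω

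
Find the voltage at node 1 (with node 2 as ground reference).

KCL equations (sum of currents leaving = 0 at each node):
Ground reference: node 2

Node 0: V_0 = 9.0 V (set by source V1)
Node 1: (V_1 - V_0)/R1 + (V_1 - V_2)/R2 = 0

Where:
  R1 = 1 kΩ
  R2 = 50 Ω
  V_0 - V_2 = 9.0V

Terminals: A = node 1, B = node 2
Nodal analysis, taking node 2 as the 0 V reference.
Source V1 fixes V_0 = 9 V.
KCL at each unknown node (sum of currents leaving = 0; resistances in Ω):
  Node 1: (V_1 - 9)/1000 + (V_1 - 0)/50 = 0
Collecting terms: 0.021 × V_1 = 0.009  =>  V_1 = 0.4286 V
The requested potential is V_1 = 0.4286 V.

Final answer: V_1 = 0.4286 V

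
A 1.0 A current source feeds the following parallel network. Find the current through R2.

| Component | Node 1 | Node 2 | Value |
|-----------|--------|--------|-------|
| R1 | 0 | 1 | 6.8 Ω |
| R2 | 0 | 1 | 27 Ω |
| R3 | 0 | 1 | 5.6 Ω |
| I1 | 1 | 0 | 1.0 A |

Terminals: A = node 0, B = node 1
All resistors sit directly between nodes 0 and 1, so they are in parallel and share one voltage V; the full source current 1 A splits among them.
1/R_par = 1/6.8 + 1/27 + 1/5.6 = 0.3627 S  =>  R_par = 2.757 Ω
V = I × R_par = 1 × 2.757 = 2.757 V
I_R2 = V/R2 = 2.757/27 = 0.1021 A

Final answer: 0.1021 A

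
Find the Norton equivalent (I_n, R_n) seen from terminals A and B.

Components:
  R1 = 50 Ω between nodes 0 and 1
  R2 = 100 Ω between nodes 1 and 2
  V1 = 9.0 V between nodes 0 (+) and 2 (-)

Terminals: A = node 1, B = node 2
Find the Thévenin equivalent first; then I_n = V_th/R_th and R_n = R_th.
Step 1 — V_th is the open-circuit voltage V_A - V_B (nothing connected across the terminals).
Nodal analysis, taking node 2 as the 0 V reference.
Source V1 fixes V_0 = 9 V.
KCL at each unknown node (sum of currents leaving = 0; resistances in Ω):
  Node 1: (V_1 - 9)/50 + (V_1 - 0)/100 = 0
Collecting terms: 0.03 × V_1 = 0.18  =>  V_1 = 6 V
V_th = V_1 - V_2 = 6 - 0 = 6 V
Step 2 — R_th: zero the source — replace V1 by a short circuit (node 2 merges into node 0) — and find the resistance seen between A (node 1) and B (node 0).
Reduce the network between node 1 (A) and node 0 (B) by series/parallel combination:
  Rp1 = R1 ‖ R2 (parallel, both between nodes 0 and 1) = 1/(1/50 + 1/100) = 33.33 Ω
R_th = 33.33 Ω
I_n = V_th/R_th = 6/33.33 = 0.18 A, and R_n = R_th = 33.33 Ω

Final answer: I_n = 0.18 A, R_n = 33.33 Ω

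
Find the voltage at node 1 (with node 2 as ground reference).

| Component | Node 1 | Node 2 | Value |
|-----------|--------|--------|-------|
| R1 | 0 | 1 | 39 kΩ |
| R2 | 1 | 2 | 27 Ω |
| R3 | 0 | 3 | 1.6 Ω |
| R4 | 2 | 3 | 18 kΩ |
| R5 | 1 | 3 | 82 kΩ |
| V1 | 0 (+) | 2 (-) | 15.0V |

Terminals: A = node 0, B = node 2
Nodal analysis, taking node 2 as the 0 V reference.
Source V1 fixes V_0 = 15 V.
KCL at each unknown node (sum of currents leaving = 0; resistances in Ω):
  Node 1: (V_1 - 15)/39000 + (V_1 - 0)/27 + (V_1 - V_3)/82000 = 0
  Node 3: (V_3 - 15)/1.6 + (V_3 - 0)/18000 + (V_3 - V_1)/82000 = 0
Collecting terms (coefficients in siemens):
  0.03707·V_1 - 0.0000122·V_3 = 0.0003846
  0.6251·V_3 - 0.0000122·V_1 = 9.375
Determinant D = (0.03707)(0.6251) - (-0.0000122)(-0.0000122) = 0.02317
V_1 = [(0.0003846)(0.6251) - (-0.0000122)(9.375)]/D = 0.01531 V
V_3 = [(0.03707)(9.375) - (0.0003846)(-0.0000122)]/D = 15 V
The requested potential is V_1 = 0.01531 V.

Final answer: V_1 = 0.01531 V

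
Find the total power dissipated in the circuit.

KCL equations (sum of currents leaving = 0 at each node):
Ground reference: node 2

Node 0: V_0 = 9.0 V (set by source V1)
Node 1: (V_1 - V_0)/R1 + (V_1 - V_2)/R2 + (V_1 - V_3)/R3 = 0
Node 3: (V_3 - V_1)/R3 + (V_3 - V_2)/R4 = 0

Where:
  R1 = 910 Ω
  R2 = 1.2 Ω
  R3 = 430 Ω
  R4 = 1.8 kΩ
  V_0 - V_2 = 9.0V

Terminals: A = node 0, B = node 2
Nodal analysis, taking node 2 as the 0 V reference.
Source V1 fixes V_0 = 9 V.
KCL at each unknown node (sum of currents leaving = 0; resistances in Ω):
  Node 1: (V_1 - 9)/910 + (V_1 - 0)/1.2 + (V_1 - V_3)/430 = 0
  Node 3: (V_3 - V_1)/430 + (V_3 - 0)/1800 = 0
Collecting terms (coefficients in siemens):
  0.8368·V_1 - 0.002326·V_3 = 0.00989
  0.002881·V_3 - 0.002326·V_1 = 0
Determinant D = (0.8368)(0.002881) - (-0.002326)(-0.002326) = 0.002405
V_1 = [(0.00989)(0.002881) - (-0.002326)(0)]/D = 0.01185 V
V_3 = [(0.8368)(0) - (0.00989)(-0.002326)]/D = 0.009562 V
Power in each resistor, P = (ΔV)²/R:
  P_R1 = (9 - 0.01185)²/910 = 0.08878 W
  P_R2 = (0.01185 - 0)²/1.2 = 0.0001169 W
  P_R3 = (0.01185 - 0.009562)²/430 = 0.00000001213 W
  P_R4 = (0 - 0.009562)²/1800 = 0.00000005079 W
P_total = P_R1 + P_R2 + P_R3 + P_R4 = 0.08889 W

Final answer: 0.08889 W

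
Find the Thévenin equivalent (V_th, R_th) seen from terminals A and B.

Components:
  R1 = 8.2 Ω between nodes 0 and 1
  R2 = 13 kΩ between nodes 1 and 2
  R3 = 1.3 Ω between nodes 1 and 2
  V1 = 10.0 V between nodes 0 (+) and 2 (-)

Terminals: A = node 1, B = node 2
Step 1 — V_th is the open-circuit voltage V_A - V_B (nothing connected across the terminals).
Nodal analysis, taking node 2 as the 0 V reference.
Source V1 fixes V_0 = 10 V.
KCL at each unknown node (sum of currents leaving = 0; resistances in Ω):
  Node 1: (V_1 - 10)/8.2 + (V_1 - 0)/13000 + (V_1 - 0)/1.3 = 0
Collecting terms: 0.8913 × V_1 = 1.22  =>  V_1 = 1.368 V
V_th = V_1 - V_2 = 1.368 - 0 = 1.368 V
Step 2 — R_th: zero the source — replace V1 by a short circuit (node 2 merges into node 0) — and find the resistance seen between A (node 1) and B (node 0).
Reduce the network between node 1 (A) and node 0 (B) by series/parallel combination:
  Rp1 = R1 ‖ R2 ‖ R3 (parallel, all between nodes 0 and 1) = 1/(1/8.2 + 1/13000 + 1/1.3) = 1.122 Ω
R_th = 1.122 Ω

Final answer: V_th = 1.368 V, R_th = 1.122 Ω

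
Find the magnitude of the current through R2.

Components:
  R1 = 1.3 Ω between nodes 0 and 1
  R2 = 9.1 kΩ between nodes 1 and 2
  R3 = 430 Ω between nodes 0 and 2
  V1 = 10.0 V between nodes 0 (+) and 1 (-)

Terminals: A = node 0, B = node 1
Nodal analysis, taking node 1 as the 0 V reference.
Source V1 fixes V_0 = 10 V.
KCL at each unknown node (sum of currents leaving = 0; resistances in Ω):
  Node 2: (V_2 - 0)/9100 + (V_2 - 10)/430 = 0
Collecting terms: 0.002435 × V_2 = 0.02326  =>  V_2 = 9.549 V
I_R2 = (V_1 - V_2)/R2 = (0 - 9.549)/9100 = -0.001049 A
|I_R2| = 0.001049 A

Final answer: |I_R2| = 0.001049 A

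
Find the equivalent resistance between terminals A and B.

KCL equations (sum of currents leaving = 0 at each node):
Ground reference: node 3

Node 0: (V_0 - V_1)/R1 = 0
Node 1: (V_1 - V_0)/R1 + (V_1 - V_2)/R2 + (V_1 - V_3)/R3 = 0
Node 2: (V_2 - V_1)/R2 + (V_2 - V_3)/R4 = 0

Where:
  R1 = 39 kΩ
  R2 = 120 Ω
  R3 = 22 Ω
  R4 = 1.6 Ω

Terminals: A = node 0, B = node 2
Reduce the network between node 0 (A) and node 2 (B) by series/parallel combination:
  Rs1 = R3 + R4 (series, joined only at node 3) = 22 + 1.6 = 23.6 Ω
  Rp1 = R2 ‖ Rs1 (parallel, both between nodes 1 and 2) = 1/(1/120 + 1/23.6) = 19.72 Ω
  Rs2 = R1 + Rp1 (series, joined only at node 1) = 39000 + 19.72 = 39020 Ω
R_eq = 39.02 kΩ

Final answer: 39.02 kΩ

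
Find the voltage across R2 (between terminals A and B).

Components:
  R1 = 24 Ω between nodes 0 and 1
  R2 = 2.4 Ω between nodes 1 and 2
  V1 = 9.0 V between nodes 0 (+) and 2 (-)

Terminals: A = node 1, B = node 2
R1 and R2 are in series across V1 (node 0 → node 1 → node 2), and the output A–B is taken across R2, so this is a voltage divider.
Series current: I = V1/(R1 + R2) = 9/(24 + 2.4) = 9/26.4 = 0.3409 A
V_R2 = I × R2 = V1 × R2/(R1 + R2) = 9 × 2.4/26.4 = 0.8182 V

Final answer: 0.8182 V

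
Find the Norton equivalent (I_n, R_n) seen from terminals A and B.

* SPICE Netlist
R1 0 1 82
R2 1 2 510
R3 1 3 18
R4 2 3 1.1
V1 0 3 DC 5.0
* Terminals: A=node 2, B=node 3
Find the Thévenin equivalent first; then I_n = V_th/R_th and R_n = R_th.
Step 1 — V_th is the open-circuit voltage V_A - V_B (nothing connected across the terminals).
Nodal analysis, taking node 3 as the 0 V reference.
Source V1 fixes V_0 = 5 V.
KCL at each unknown node (sum of currents leaving = 0; resistances in Ω):
  Node 1: (V_1 - 5)/82 + (V_1 - V_2)/510 + (V_1 - 0)/18 = 0
  Node 2: (V_2 - V_1)/510 + (V_2 - 0)/1.1 = 0
Collecting terms (coefficients in siemens):
  0.06971·V_1 - 0.001961·V_2 = 0.06098
  0.9111·V_2 - 0.001961·V_1 = 0
Determinant D = (0.06971)(0.9111) - (-0.001961)(-0.001961) = 0.06351
V_1 = [(0.06098)(0.9111) - (-0.001961)(0)]/D = 0.8747 V
V_2 = [(0.06971)(0) - (0.06098)(-0.001961)]/D = 0.001883 V
V_th = V_2 - V_3 = 0.001883 - 0 = 0.001883 V
Step 2 — R_th: zero the source — replace V1 by a short circuit (node 3 merges into node 0) — and find the resistance seen between A (node 2) and B (node 0).
Reduce the network between node 2 (A) and node 0 (B) by series/parallel combination:
  Rp1 = R1 ‖ R3 (parallel, both between nodes 0 and 1) = 1/(1/82 + 1/18) = 14.76 Ω
  Rs1 = R2 + Rp1 (series, joined only at node 1) = 510 + 14.76 = 524.8 Ω
  Rp2 = R4 ‖ Rs1 (parallel, both between nodes 0 and 2) = 1/(1/1.1 + 1/524.8) = 1.098 Ω
R_th = 1.098 Ω
I_n = V_th/R_th = 0.001883/1.098 = 0.001715 A, and R_n = R_th = 1.098 Ω

Final answer: I_n = 0.001715 A, R_n = 1.098 Ω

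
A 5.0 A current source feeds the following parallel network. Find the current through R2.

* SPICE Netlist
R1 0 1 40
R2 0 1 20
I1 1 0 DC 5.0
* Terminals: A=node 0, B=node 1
All resistors sit directly between nodes 0 and 1, so they are in parallel and share one voltage V; the full source current 5 A splits among them.
1/R_par = 1/40 + 1/20 = 0.075 S  =>  R_par = 13.33 Ω
V = I × R_par = 5 × 13.33 = 66.67 V
I_R2 = V/R2 = 66.67/20 = 3.333 A

Final answer: 3.333 A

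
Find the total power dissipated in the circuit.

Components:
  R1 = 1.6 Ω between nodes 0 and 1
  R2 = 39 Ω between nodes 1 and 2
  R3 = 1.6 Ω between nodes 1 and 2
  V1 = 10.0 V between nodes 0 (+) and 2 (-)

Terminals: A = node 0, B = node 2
Nodal analysis, taking node 2 as the 0 V reference.
Source V1 fixes V_0 = 10 V.
KCL at each unknown node (sum of currents leaving = 0; resistances in Ω):
  Node 1: (V_1 - 10)/1.6 + (V_1 - 0)/39 + (V_1 - 0)/1.6 = 0
Collecting terms: 1.276 × V_1 = 6.25  =>  V_1 = 4.899 V
Power in each resistor, P = (ΔV)²/R:
  P_R1 = (10 - 4.899)²/1.6 = 16.26 W
  P_R2 = (4.899 - 0)²/39 = 0.6155 W
  P_R3 = (4.899 - 0)²/1.6 = 15 W
P_total = P_R1 + P_R2 + P_R3 = 31.88 W

Final answer: 31.88 W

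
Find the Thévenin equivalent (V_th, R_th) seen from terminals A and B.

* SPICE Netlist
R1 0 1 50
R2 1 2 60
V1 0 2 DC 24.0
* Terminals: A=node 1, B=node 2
Step 1 — V_th is the open-circuit voltage V_A - V_B (nothing connected across the terminals).
Nodal analysis, taking node 2 as the 0 V reference.
Source V1 fixes V_0 = 24 V.
KCL at each unknown node (sum of currents leaving = 0; resistances in Ω):
  Node 1: (V_1 - 24)/50 + (V_1 - 0)/60 = 0
Collecting terms: 0.03667 × V_1 = 0.48  =>  V_1 = 13.09 V
V_th = V_1 - V_2 = 13.09 - 0 = 13.09 V
Step 2 — R_th: zero the source — replace V1 by a short circuit (node 2 merges into node 0) — and find the resistance seen between A (node 1) and B (node 0).
Reduce the network between node 1 (A) and node 0 (B) by series/parallel combination:
  Rp1 = R1 ‖ R2 (parallel, both between nodes 0 and 1) = 1/(1/50 + 1/60) = 27.27 Ω
R_th = 27.27 Ω

Final answer: V_th = 13.09 V, R_th = 27.27 Ω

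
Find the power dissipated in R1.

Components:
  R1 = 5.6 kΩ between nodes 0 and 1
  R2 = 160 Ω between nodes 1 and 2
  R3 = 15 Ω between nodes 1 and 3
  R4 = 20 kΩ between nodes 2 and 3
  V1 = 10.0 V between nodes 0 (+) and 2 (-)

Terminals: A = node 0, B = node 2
Nodal analysis, taking node 2 as the 0 V reference.
Source V1 fixes V_0 = 10 V.
KCL at each unknown node (sum of currents leaving = 0; resistances in Ω):
  Node 1: (V_1 - 10)/5600 + (V_1 - 0)/160 + (V_1 - V_3)/15 = 0
  Node 3: (V_3 - V_1)/15 + (V_3 - 0)/20000 = 0
Collecting terms (coefficients in siemens):
  0.0731·V_1 - 0.06667·V_3 = 0.001786
  0.06672·V_3 - 0.06667·V_1 = 0
Determinant D = (0.0731)(0.06672) - (-0.06667)(-0.06667) = 0.0004322
V_1 = [(0.001786)(0.06672) - (-0.06667)(0)]/D = 0.2756 V
V_3 = [(0.0731)(0) - (0.001786)(-0.06667)]/D = 0.2754 V
I_R1 = (V_0 - V_1)/R1 = (10 - 0.2756)/5600 = 0.001736 A
P_R1 = I_R1² × R1 = (0.001736)² × 5600 = 0.01689 W

Final answer: 0.01689 W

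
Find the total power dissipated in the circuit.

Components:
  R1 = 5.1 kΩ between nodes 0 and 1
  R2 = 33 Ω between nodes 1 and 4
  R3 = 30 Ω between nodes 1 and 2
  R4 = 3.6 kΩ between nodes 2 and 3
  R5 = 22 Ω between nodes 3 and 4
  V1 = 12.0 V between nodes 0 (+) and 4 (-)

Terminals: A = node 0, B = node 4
Nodal analysis, taking node 4 as the 0 V reference.
Source V1 fixes V_0 = 12 V.
KCL at each unknown node (sum of currents leaving = 0; resistances in Ω):
  Node 1: (V_1 - 12)/5100 + (V_1 - 0)/33 + (V_1 - V_2)/30 = 0
  Node 2: (V_2 - V_1)/30 + (V_2 - V_3)/3600 = 0
  Node 3: (V_3 - V_2)/3600 + (V_3 - 0)/22 = 0
Collecting terms (coefficients in siemens):
  0.06383·V_1 - 0.03333·V_2 = 0.002353
  0.03361·V_2 - 0.03333·V_1 - 0.0002778·V_3 = 0
  0.04573·V_3 - 0.0002778·V_2 = 0
Solving these 3 simultaneous equations (Gaussian elimination) gives:
  V_1 = 0.07646 V, V_2 = 0.07583 V, V_3 = 0.0004606 V
Power in each resistor, P = (ΔV)²/R:
  P_R1 = (12 - 0.07646)²/5100 = 0.02788 W
  P_R2 = (0.07646 - 0)²/33 = 0.0001772 W
  P_R3 = (0.07646 - 0.07583)²/30 = 0.00000001315 W
  P_R4 = (0.07583 - 0.0004606)²/3600 = 0.000001578 W
  P_R5 = (0.0004606 - 0)²/22 = 0.000000009644 W
P_total = P_R1 + P_R2 + P_R3 + P_R4 + P_R5 = 0.02806 W

Final answer: 0.02806 W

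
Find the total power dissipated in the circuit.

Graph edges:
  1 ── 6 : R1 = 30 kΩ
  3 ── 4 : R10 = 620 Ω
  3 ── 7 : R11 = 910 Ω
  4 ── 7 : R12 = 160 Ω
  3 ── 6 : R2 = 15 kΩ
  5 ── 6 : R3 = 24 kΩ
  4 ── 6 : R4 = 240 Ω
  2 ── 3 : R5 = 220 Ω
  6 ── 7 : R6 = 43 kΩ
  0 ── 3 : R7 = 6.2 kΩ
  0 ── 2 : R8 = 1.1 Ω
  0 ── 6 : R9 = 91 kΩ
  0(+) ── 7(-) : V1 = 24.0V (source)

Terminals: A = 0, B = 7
Nodal analysis, taking node 7 as the 0 V reference.
Source V1 fixes V_0 = 24 V.
KCL at each unknown node (sum of currents leaving = 0; resistances in Ω):
  Node 1: (V_1 - V_6)/30000 = 0
  Node 2: (V_2 - V_3)/220 + (V_2 - 24)/1.1 = 0
  Node 3: (V_3 - V_6)/15000 + (V_3 - V_2)/220 + (V_3 - 24)/6200 + (V_3 - V_4)/620 + (V_3 - 0)/910 = 0
  Node 4: (V_4 - V_6)/240 + (V_4 - V_3)/620 + (V_4 - 0)/160 = 0
  Node 5: (V_5 - V_6)/24000 = 0
  Node 6: (V_6 - V_1)/30000 + (V_6 - V_3)/15000 + (V_6 - V_5)/24000 + (V_6 - V_4)/240 + (V_6 - 0)/43000 + (V_6 - 24)/91000 = 0
Collecting terms (coefficients in siemens):
  0.00003333·V_1 - 0.00003333·V_6 = 0
  0.9136·V_2 - 0.004545·V_3 = 21.82
  0.007485·V_3 - 0.004545·V_2 - 0.001613·V_4 - 0.00006667·V_6 = 0.003871
  0.01203·V_4 - 0.001613·V_3 - 0.004167·V_6 = 0
  0.00004167·V_5 - 0.00004167·V_6 = 0
  0.004343·V_6 - 0.00003333·V_1 - 0.00006667·V_3 - 0.004167·V_4 - 0.00004167·V_5 = 0.0002637
Solving these 6 simultaneous equations (Gaussian elimination) gives:
  V_1 = 3.597 V, V_2 = 23.96 V, V_3 = 15.82 V, V_4 = 3.368 V
  V_5 = 3.597 V, V_6 = 3.597 V
Power in each resistor, P = (ΔV)²/R:
  P_R1 = (3.597 - 3.597)²/30000 = 0 W
  P_R2 = (15.82 - 3.597)²/15000 = 0.009967 W
  P_R3 = (3.597 - 3.597)²/24000 = 0 W
  P_R4 = (3.368 - 3.597)²/240 = 0.0002192 W
  P_R5 = (23.96 - 15.82)²/220 = 0.3008 W
  P_R6 = (3.597 - 0)²/43000 = 0.0003009 W
  P_R7 = (24 - 15.82)²/6200 = 0.01078 W
  P_R8 = (24 - 23.96)²/1.1 = 0.001504 W
  P_R9 = (24 - 3.597)²/91000 = 0.004575 W
  P_R10 = (15.82 - 3.368)²/620 = 0.2503 W
  P_R11 = (15.82 - 0)²/910 = 0.2752 W
  P_R12 = (3.368 - 0)²/160 = 0.07088 W
P_total = P_R1 + P_R2 + P_R3 + P_R4 + P_R5 + P_R6 + P_R7 + P_R8 + P_R9 + P_R10 + P_R11 + P_R12 = 0.9245 W

Final answer: 0.9245 W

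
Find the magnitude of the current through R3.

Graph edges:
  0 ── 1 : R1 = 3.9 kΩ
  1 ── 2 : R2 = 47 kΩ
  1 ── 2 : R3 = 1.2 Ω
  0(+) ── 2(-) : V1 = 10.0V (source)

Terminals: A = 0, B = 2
Nodal analysis, taking node 2 as the 0 V reference.
Source V1 fixes V_0 = 10 V.
KCL at each unknown node (sum of currents leaving = 0; resistances in Ω):
  Node 1: (V_1 - 10)/3900 + (V_1 - 0)/47000 + (V_1 - 0)/1.2 = 0
Collecting terms: 0.8336 × V_1 = 0.002564  =>  V_1 = 0.003076 V
I_R3 = (V_1 - V_2)/R3 = (0.003076 - 0)/1.2 = 0.002563 A
|I_R3| = 0.002563 A

Final answer: |I_R3| = 0.002563 A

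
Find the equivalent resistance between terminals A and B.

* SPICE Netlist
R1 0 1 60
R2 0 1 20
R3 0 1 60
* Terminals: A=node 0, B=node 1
Reduce the network between node 0 (A) and node 1 (B) by series/parallel combination:
  Rp1 = R1 ‖ R2 ‖ R3 (parallel, all between nodes 0 and 1) = 1/(1/60 + 1/20 + 1/60) = 12 Ω
R_eq = 12 Ω

Final answer: 12 Ω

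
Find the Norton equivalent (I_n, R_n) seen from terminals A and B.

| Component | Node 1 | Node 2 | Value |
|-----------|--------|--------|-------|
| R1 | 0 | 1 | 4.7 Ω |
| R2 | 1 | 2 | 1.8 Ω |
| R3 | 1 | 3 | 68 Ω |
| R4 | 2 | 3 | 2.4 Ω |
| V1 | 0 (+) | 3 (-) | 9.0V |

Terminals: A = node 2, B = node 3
Find the Thévenin equivalent first; then I_n = V_th/R_th and R_n = R_th.
Step 1 — V_th is the open-circuit voltage V_A - V_B (nothing connected across the terminals).
Nodal analysis, taking node 3 as the 0 V reference.
Source V1 fixes V_0 = 9 V.
KCL at each unknown node (sum of currents leaving = 0; resistances in Ω):
  Node 1: (V_1 - 9)/4.7 + (V_1 - V_2)/1.8 + (V_1 - 0)/68 = 0
  Node 2: (V_2 - V_1)/1.8 + (V_2 - 0)/2.4 = 0
Collecting terms (coefficients in siemens):
  0.783·V_1 - 0.5556·V_2 = 1.915
  0.9722·V_2 - 0.5556·V_1 = 0
Determinant D = (0.783)(0.9722) - (-0.5556)(-0.5556) = 0.4526
V_1 = [(1.915)(0.9722) - (-0.5556)(0)]/D = 4.113 V
V_2 = [(0.783)(0) - (1.915)(-0.5556)]/D = 2.35 V
V_th = V_2 - V_3 = 2.35 - 0 = 2.35 V
Step 2 — R_th: zero the source — replace V1 by a short circuit (node 3 merges into node 0) — and find the resistance seen between A (node 2) and B (node 0).
Reduce the network between node 2 (A) and node 0 (B) by series/parallel combination:
  Rp1 = R1 ‖ R3 (parallel, both between nodes 0 and 1) = 1/(1/4.7 + 1/68) = 4.396 Ω
  Rs1 = R2 + Rp1 (series, joined only at node 1) = 1.8 + 4.396 = 6.196 Ω
  Rp2 = R4 ‖ Rs1 (parallel, both between nodes 0 and 2) = 1/(1/2.4 + 1/6.196) = 1.73 Ω
R_th = 1.73 Ω
I_n = V_th/R_th = 2.35/1.73 = 1.359 A, and R_n = R_th = 1.73 Ω

Final answer: I_n = 1.359 A, R_n = 1.73 Ω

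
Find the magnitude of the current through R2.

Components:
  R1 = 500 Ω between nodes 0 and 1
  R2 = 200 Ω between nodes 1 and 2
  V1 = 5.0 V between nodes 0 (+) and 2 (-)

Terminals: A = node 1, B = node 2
Nodal analysis, taking node 2 as the 0 V reference.
Source V1 fixes V_0 = 5 V.
KCL at each unknown node (sum of currents leaving = 0; resistances in Ω):
  Node 1: (V_1 - 5)/500 + (V_1 - 0)/200 = 0
Collecting terms: 0.007 × V_1 = 0.01  =>  V_1 = 1.429 V
I_R2 = (V_1 - V_2)/R2 = (1.429 - 0)/200 = 0.007143 A
|I_R2| = 0.007143 A

Final answer: |I_R2| = 0.007143 A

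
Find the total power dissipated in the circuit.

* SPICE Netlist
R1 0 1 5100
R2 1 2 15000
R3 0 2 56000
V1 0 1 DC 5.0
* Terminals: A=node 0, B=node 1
Nodal analysis, taking node 1 as the 0 V reference.
Source V1 fixes V_0 = 5 V.
KCL at each unknown node (sum of currents leaving = 0; resistances in Ω):
  Node 2: (V_2 - 0)/15000 + (V_2 - 5)/56000 = 0
Collecting terms: 0.00008452 × V_2 = 0.00008929  =>  V_2 = 1.056 V
Power in each resistor, P = (ΔV)²/R:
  P_R1 = (5 - 0)²/5100 = 0.004902 W
  P_R2 = (0 - 1.056)²/15000 = 0.00007439 W
  P_R3 = (5 - 1.056)²/56000 = 0.0002777 W
P_total = P_R1 + P_R2 + P_R3 = 0.005254 W

Final answer: 0.005254 W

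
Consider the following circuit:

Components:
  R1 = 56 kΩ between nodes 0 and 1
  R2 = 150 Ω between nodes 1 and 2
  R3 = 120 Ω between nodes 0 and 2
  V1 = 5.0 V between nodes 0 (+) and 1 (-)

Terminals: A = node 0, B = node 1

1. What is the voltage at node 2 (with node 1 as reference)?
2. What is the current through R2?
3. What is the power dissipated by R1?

Nodal analysis, taking node 1 as the 0 V reference.
Source V1 fixes V_0 = 5 V.
KCL at each unknown node (sum of currents leaving = 0; resistances in Ω):
  Node 2: (V_2 - 0)/150 + (V_2 - 5)/120 = 0
Collecting terms: 0.015 × V_2 = 0.04167  =>  V_2 = 2.778 V
Part 1:
  Read off the nodal solution: V_2 = 2.778 V
Part 2:
  I_R2 = (V_1 - V_2)/R2 = (0 - 2.778)/150 = -0.01852 A
  Magnitude: I_R2 = 0.01852 A
Part 3:
  I_R1 = (V_0 - V_1)/R1 = (5 - 0)/56000 = 0.00008929 A
  P_R1 = I_R1² × R1 = (0.00008929)² × 56000 = 0.0004464 W

Final answers:
1. V_2 = 2.778 V
2. I_R2 = 0.01852 A
3. P_R1 = 0.0004464 W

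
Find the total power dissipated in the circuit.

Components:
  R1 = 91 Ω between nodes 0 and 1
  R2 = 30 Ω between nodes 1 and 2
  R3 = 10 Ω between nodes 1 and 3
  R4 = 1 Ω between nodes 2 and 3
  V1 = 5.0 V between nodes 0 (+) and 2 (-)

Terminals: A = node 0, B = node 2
Nodal analysis, taking node 2 as the 0 V reference.
Source V1 fixes V_0 = 5 V.
KCL at each unknown node (sum of currents leaving = 0; resistances in Ω):
  Node 1: (V_1 - 5)/91 + (V_1 - 0)/30 + (V_1 - V_3)/10 = 0
  Node 3: (V_3 - V_1)/10 + (V_3 - 0)/1 = 0
Collecting terms (coefficients in siemens):
  0.1443·V_1 - 0.1·V_3 = 0.05495
  1.1·V_3 - 0.1·V_1 = 0
Determinant D = (0.1443)(1.1) - (-0.1)(-0.1) = 0.1488
V_1 = [(0.05495)(1.1) - (-0.1)(0)]/D = 0.4063 V
V_3 = [(0.1443)(0) - (0.05495)(-0.1)]/D = 0.03694 V
Power in each resistor, P = (ΔV)²/R:
  P_R1 = (5 - 0.4063)²/91 = 0.2319 W
  P_R2 = (0.4063 - 0)²/30 = 0.005503 W
  P_R3 = (0.4063 - 0.03694)²/10 = 0.01364 W
  P_R4 = (0 - 0.03694)²/1 = 0.001364 W
P_total = P_R1 + P_R2 + P_R3 + P_R4 = 0.2524 W

Final answer: 0.2524 W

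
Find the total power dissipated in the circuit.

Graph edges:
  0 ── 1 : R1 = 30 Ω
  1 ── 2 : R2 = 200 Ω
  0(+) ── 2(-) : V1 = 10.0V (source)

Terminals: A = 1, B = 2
Nodal analysis, taking node 2 as the 0 V reference.
Source V1 fixes V_0 = 10 V.
KCL at each unknown node (sum of currents leaving = 0; resistances in Ω):
  Node 1: (V_1 - 10)/30 + (V_1 - 0)/200 = 0
Collecting terms: 0.03833 × V_1 = 0.3333  =>  V_1 = 8.696 V
Power in each resistor, P = (ΔV)²/R:
  P_R1 = (10 - 8.696)²/30 = 0.05671 W
  P_R2 = (8.696 - 0)²/200 = 0.3781 W
P_total = P_R1 + P_R2 = 0.4348 W

Final answer: 0.4348 W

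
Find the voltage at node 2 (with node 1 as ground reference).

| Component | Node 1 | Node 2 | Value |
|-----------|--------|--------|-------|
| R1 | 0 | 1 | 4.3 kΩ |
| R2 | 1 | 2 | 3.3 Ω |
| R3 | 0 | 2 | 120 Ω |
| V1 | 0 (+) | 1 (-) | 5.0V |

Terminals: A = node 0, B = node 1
Nodal analysis, taking node 1 as the 0 V reference.
Source V1 fixes V_0 = 5 V.
KCL at each unknown node (sum of currents leaving = 0; resistances in Ω):
  Node 2: (V_2 - 0)/3.3 + (V_2 - 5)/120 = 0
Collecting terms: 0.3114 × V_2 = 0.04167  =>  V_2 = 0.1338 V
The requested potential is V_2 = 0.1338 V.

Final answer: V_2 = 0.1338 V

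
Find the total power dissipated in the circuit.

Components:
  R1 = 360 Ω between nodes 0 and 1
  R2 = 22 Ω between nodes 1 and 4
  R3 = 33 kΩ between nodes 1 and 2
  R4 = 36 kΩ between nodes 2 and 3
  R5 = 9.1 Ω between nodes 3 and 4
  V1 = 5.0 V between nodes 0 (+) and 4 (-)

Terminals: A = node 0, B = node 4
Nodal analysis, taking node 4 as the 0 V reference.
Source V1 fixes V_0 = 5 V.
KCL at each unknown node (sum of currents leaving = 0; resistances in Ω):
  Node 1: (V_1 - 5)/360 + (V_1 - 0)/22 + (V_1 - V_2)/33000 = 0
  Node 2: (V_2 - V_1)/33000 + (V_2 - V_3)/36000 = 0
  Node 3: (V_3 - V_2)/36000 + (V_3 - 0)/9.1 = 0
Collecting terms (coefficients in siemens):
  0.04826·V_1 - 0.0000303·V_2 = 0.01389
  0.00005808·V_2 - 0.0000303·V_1 - 0.00002778·V_3 = 0
  0.1099·V_3 - 0.00002778·V_2 = 0
Solving these 3 simultaneous equations (Gaussian elimination) gives:
  V_1 = 0.2879 V, V_2 = 0.1502 V, V_3 = 0.00003796 V
Power in each resistor, P = (ΔV)²/R:
  P_R1 = (5 - 0.2879)²/360 = 0.06168 W
  P_R2 = (0.2879 - 0)²/22 = 0.003767 W
  P_R3 = (0.2879 - 0.1502)²/33000 = 0.0000005742 W
  P_R4 = (0.1502 - 0.00003796)²/36000 = 0.0000006265 W
  P_R5 = (0.00003796 - 0)²/9.1 = 0.0000000001584 W
P_total = P_R1 + P_R2 + P_R3 + P_R4 + P_R5 = 0.06545 W

Final answer: 0.06545 W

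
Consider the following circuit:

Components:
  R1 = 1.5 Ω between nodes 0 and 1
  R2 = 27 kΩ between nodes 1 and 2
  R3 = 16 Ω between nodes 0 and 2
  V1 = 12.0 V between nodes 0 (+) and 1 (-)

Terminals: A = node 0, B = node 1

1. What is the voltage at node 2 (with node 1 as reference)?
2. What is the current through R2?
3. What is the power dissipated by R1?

Nodal analysis, taking node 1 as the 0 V reference.
Source V1 fixes V_0 = 12 V.
KCL at each unknown node (sum of currents leaving = 0; resistances in Ω):
  Node 2: (V_2 - 0)/27000 + (V_2 - 12)/16 = 0
Collecting terms: 0.06254 × V_2 = 0.75  =>  V_2 = 11.99 V
Part 1:
  Read off the nodal solution: V_2 = 11.99 V
Part 2:
  I_R2 = (V_1 - V_2)/R2 = (0 - 11.99)/27000 = -0.0004442 A
  Magnitude: I_R2 = 0.0004442 A
Part 3:
  I_R1 = (V_0 - V_1)/R1 = (12 - 0)/1.5 = 8 A
  P_R1 = I_R1² × R1 = (8)² × 1.5 = 96 W

Final answers:
1. V_2 = 11.99 V
2. I_R2 = 0.0004442 A
3. P_R1 = 96 W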